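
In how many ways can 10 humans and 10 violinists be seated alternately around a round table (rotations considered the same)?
Fix one of the humans: (10-1)! ways for the remaining humans, × 10! ways for the violinists = 362880 × 3628800 = 1316818944000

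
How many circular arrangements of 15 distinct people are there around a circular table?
Circular: fix one position, arrange the rest. (15-1)! = 87178291200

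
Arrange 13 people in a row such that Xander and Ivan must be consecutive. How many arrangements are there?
Treat the 2 as one block: (13-2+1)! × 2! = 479001600 × 2 = 958003200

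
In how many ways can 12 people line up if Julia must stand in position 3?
Fix one position: (12-1)! = 39916800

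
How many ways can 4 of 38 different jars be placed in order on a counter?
P(38,4) = 38!/(38-4)! = 1771560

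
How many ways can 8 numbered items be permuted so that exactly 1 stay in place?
Choose the 1 fixed point C(8,1) = 8, derange the rest: !7 = Σ_{j=0}^{7} (-1)^j·7!/j! = 5040 - 5040 + 2520 - 840 + 210 - 42 + 7 - 1 = 1854. Product = 8 × 1854 = 14832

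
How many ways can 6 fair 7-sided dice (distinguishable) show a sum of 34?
Coefficient of x^34 in (x + x² + ... + x^7)^6. By inclusion-exclusion on dice exceeding 7: Σ_j (-1)^j C(6,j)·C(34-1-7j, 5) = C(6,0)·C(33,5) - C(6,1)·C(26,5) + C(6,2)·C(19,5) - C(6,3)·C(12,5) + C(6,4)·C(5,5) = 1·237336 - 6·65780 + 15·11628 - 20·792 + 15·1 = 1251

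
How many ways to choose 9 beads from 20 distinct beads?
C(20,9) = 20!/(9!×11!) = 167960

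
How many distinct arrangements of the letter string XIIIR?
5! / (3! × 1! × 1!) = 20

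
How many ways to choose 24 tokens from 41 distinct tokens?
C(41,24) = 41!/(24!×17!) = 151584480450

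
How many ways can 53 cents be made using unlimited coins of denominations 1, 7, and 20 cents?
Coefficient of x^53 in 1/(1-x^1) · 1/(1-x^7) · 1/(1-x^20). Case on j = number of 20-cent coins (j = 0..2); remainder r = 53 - 20j is made from {1,7} in ⌊r/7⌋+1 ways. r = 53, 33, 13 → 8 + 5 + 2 = 15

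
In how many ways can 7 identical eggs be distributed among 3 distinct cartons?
C(7+3-1, 3-1) = C(9, 2) = 36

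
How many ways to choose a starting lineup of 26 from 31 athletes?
C(31,26) = 31!/(26!×5!) = 169911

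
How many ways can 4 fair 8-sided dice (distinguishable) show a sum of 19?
Coefficient of x^19 in (x + x² + ... + x^8)^4. By inclusion-exclusion on dice exceeding 8: Σ_j (-1)^j C(4,j)·C(19-1-8j, 3) = C(4,0)·C(18,3) - C(4,1)·C(10,3) = 1·816 - 4·120 = 336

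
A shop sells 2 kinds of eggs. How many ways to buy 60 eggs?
C(60+2-1, 2-1) = C(61, 1) = 61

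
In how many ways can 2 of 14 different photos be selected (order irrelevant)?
C(14,2) = 14!/(2!×12!) = 91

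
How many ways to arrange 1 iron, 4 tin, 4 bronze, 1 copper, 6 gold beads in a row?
16! / (1! × 4! × 4! × 1! × 6!) = 50450400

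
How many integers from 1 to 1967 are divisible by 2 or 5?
⌊1967/2⌋ + ⌊1967/5⌋ - ⌊1967/10⌋ = 983 + 393 - 196 = 1180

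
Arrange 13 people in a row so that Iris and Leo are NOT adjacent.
Total - adjacent = 13! - (13-1)!×2 = 6227020800 - 958003200 = 5269017600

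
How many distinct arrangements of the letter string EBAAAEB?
7! / (3! × 2! × 2!) = 210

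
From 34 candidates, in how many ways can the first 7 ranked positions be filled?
P(34,7) = 34!/(34-7)! = 27113264640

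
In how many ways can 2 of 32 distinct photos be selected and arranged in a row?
P(32,2) = 32!/(32-2)! = 992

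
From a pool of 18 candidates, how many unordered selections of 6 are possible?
C(18,6) = 18!/(6!×12!) = 18564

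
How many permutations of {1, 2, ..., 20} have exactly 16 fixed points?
Choose the 16 fixed points C(20,16) = 4845, derange the rest: !4 = Σ_{j=0}^{4} (-1)^j·4!/j! = 24 - 24 + 12 - 4 + 1 = 9. Product = 4845 × 9 = 43605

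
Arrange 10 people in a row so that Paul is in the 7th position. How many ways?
Fix one position: (10-1)! = 362880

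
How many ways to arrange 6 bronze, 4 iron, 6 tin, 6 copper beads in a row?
22! / (6! × 4! × 6! × 6!) = 125475189840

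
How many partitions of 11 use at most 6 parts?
By conjugation, equals partitions of 11 into parts ≤ 6. Let r_j(i) = number of partitions of i into parts ≤ j, for i = 0..11. r_1(i) = 1 for all i; r_j(i) = r_{j-1}(i) + r_j(i-j). Rows j = 2..6: ≤2: 1 1 2 2 3 3 4 4 5 5 6 6; ≤3: 1 1 2 3 4 5 7 8 10 12 14 16; ≤4: 1 1 2 3 5 6 9 11 15 18 23 27; ≤5: 1 1 2 3 5 7 10 13 18 23 30 37; ≤6: 1 1 2 3 5 7 11 14 20 26 35 44. r_6(11) = 44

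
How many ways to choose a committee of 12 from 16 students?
C(16,12) = 16!/(12!×4!) = 1820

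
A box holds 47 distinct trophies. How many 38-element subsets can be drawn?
C(47,38) = 47!/(38!×9!) = 1362649145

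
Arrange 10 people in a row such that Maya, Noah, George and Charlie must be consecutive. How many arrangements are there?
Treat the 4 as one block: (10-4+1)! × 4! = 5040 × 24 = 120960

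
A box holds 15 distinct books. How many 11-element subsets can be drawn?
C(15,11) = 15!/(11!×4!) = 1365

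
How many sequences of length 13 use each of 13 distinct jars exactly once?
13! = 6227020800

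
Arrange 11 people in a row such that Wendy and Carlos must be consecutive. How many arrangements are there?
Treat the 2 as one block: (11-2+1)! × 2! = 3628800 × 2 = 7257600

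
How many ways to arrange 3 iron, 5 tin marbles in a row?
8! / (3! × 5!) = 56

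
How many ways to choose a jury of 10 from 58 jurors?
C(58,10) = 58!/(10!×48!) = 52179482355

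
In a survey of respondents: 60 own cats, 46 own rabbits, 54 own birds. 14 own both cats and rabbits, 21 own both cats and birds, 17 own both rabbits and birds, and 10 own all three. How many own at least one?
|A∪B∪C| = 60+46+54-14-21-17+10 = 118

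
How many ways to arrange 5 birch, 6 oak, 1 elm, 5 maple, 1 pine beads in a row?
18! / (5! × 6! × 1! × 5! × 1!) = 617512896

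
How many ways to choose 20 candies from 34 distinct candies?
C(34,20) = 34!/(20!×14!) = 1391975640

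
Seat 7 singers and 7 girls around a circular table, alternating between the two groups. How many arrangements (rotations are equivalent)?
Fix one of the singers: (7-1)! ways for the remaining singers, × 7! ways for the girls = 720 × 5040 = 3628800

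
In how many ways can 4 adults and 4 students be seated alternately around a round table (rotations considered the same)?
Fix one of the adults: (4-1)! ways for the remaining adults, × 4! ways for the students = 6 × 24 = 144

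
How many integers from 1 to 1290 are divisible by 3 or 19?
⌊1290/3⌋ + ⌊1290/19⌋ - ⌊1290/57⌋ = 430 + 67 - 22 = 475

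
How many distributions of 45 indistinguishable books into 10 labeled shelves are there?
C(45+10-1, 10-1) = C(54, 9) = 5317936260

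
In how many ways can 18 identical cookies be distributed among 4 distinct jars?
C(18+4-1, 4-1) = C(21, 3) = 1330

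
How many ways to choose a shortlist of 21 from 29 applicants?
C(29,21) = 29!/(21!×8!) = 4292145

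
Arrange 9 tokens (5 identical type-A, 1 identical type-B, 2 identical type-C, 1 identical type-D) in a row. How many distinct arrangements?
9! / (5! × 1! × 2! × 1!) = 1512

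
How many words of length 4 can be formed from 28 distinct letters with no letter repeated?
P(28,4) = 28!/(28-4)! = 491400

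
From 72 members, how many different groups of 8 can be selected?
C(72,8) = 72!/(8!×64!) = 11969016345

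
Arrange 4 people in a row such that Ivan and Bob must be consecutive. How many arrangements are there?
Treat the 2 as one block: (4-2+1)! × 2! = 6 × 2 = 12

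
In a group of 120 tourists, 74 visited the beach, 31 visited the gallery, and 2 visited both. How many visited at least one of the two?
|A∪B| = |A| + |B| - |A∩B| = 74 + 31 - 2 = 103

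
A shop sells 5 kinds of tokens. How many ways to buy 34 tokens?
C(34+5-1, 5-1) = C(38, 4) = 73815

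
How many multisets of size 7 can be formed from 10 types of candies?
C(7+10-1, 10-1) = C(16, 9) = 11440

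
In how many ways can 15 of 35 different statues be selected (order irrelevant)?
C(35,15) = 35!/(15!×20!) = 3247943160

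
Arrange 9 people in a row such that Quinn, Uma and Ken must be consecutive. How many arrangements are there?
Treat the 3 as one block: (9-3+1)! × 3! = 5040 × 6 = 30240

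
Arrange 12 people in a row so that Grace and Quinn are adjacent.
Treat as block: (12-1)! × 2! = 39916800 × 2 = 79833600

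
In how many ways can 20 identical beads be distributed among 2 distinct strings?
C(20+2-1, 2-1) = C(21, 1) = 21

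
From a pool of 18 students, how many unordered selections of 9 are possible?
C(18,9) = 18!/(9!×9!) = 48620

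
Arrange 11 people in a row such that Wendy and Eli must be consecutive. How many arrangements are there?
Treat the 2 as one block: (11-2+1)! × 2! = 3628800 × 2 = 7257600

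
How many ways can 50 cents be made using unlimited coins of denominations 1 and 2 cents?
Coefficient of x^50 in 1/(1-x^1) · 1/(1-x^2). Use j coins of 2 for j = 0..⌊50/2⌋ = 25, the rest in 1s: 25 + 1 = 26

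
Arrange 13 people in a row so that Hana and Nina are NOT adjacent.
Total - adjacent = 13! - (13-1)!×2 = 6227020800 - 958003200 = 5269017600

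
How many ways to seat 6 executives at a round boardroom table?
Circular: fix one position, arrange the rest. (6-1)! = 120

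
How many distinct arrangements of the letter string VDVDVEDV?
8! / (1! × 4! × 3!) = 280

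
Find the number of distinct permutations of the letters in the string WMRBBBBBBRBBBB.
14! / (10! × 2! × 1! × 1!) = 12012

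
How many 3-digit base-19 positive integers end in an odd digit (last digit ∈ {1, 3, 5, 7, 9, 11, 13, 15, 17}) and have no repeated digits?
Last∈{1,3,5,7,9,11,13,15,17}. Last=0: 0. Last nonzero: 9×17×P(17,1) = 2601. Total = 2601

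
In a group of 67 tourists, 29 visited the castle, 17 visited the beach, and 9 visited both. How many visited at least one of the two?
|A∪B| = |A| + |B| - |A∩B| = 29 + 17 - 9 = 37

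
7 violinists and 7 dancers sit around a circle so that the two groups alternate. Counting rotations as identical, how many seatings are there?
Fix one of the violinists: (7-1)! ways for the remaining violinists, × 7! ways for the dancers = 720 × 5040 = 3628800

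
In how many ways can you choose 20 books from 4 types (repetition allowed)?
C(20+4-1, 4-1) = C(23, 3) = 1771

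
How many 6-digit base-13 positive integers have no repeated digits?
First digit: 12 choices (nonzero). Then descending: 12 × 12 × 11 × 10 × 9 × 8 = 1140480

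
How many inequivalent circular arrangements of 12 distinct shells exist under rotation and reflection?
(12-1)!/2 = 39916800/2 = 19958400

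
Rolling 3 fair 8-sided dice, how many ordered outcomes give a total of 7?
Coefficient of x^7 in (x + x² + ... + x^8)^3. By inclusion-exclusion on dice exceeding 8: Σ_j (-1)^j C(3,j)·C(7-1-8j, 2) = C(3,0)·C(6,2) = 1·15 = 15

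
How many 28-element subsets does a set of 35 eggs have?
C(35,28) = 35!/(28!×7!) = 6724520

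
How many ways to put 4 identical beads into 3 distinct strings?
C(4+3-1, 3-1) = C(6, 2) = 15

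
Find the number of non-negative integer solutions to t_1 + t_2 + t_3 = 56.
C(56+3-1, 3-1) = C(58, 2) = 1653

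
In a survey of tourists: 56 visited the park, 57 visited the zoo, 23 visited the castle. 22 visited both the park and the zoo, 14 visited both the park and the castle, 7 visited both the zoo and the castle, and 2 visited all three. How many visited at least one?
|A∪B∪C| = 56+57+23-22-14-7+2 = 95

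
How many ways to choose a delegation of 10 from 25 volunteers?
C(25,10) = 25!/(10!×15!) = 3268760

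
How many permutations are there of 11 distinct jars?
11! = 39916800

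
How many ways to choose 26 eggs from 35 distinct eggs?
C(35,26) = 35!/(26!×9!) = 70607460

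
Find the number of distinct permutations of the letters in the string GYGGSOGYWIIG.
12! / (1! × 5! × 2! × 1! × 1! × 2!) = 997920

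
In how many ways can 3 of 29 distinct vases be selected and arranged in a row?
P(29,3) = 29!/(29-3)! = 21924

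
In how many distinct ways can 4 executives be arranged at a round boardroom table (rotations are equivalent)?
Circular: fix one position, arrange the rest. (4-1)! = 6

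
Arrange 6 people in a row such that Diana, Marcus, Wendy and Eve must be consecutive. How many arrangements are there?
Treat the 4 as one block: (6-4+1)! × 4! = 6 × 24 = 144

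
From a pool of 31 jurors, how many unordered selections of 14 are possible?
C(31,14) = 31!/(14!×17!) = 265182525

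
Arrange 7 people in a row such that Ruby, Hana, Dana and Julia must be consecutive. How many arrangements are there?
Treat the 4 as one block: (7-4+1)! × 4! = 24 × 24 = 576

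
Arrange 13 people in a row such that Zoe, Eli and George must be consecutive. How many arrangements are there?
Treat the 3 as one block: (13-3+1)! × 3! = 39916800 × 6 = 239500800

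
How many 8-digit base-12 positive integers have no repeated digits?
First digit: 11 choices (nonzero). Then descending: 11 × 11 × 10 × 9 × 8 × 7 × 6 × 5 = 18295200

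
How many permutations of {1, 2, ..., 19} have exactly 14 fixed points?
Choose the 14 fixed points C(19,14) = 11628, derange the rest: !5 = Σ_{j=0}^{5} (-1)^j·5!/j! = 120 - 120 + 60 - 20 + 5 - 1 = 44. Product = 11628 × 44 = 511632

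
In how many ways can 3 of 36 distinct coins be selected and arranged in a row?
P(36,3) = 36!/(36-3)! = 42840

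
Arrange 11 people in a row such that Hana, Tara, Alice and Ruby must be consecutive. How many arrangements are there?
Treat the 4 as one block: (11-4+1)! × 4! = 40320 × 24 = 967680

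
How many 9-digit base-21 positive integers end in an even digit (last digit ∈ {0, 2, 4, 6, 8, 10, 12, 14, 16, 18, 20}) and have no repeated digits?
Last∈{0,2,4,6,8,10,12,14,16,18,20}. Last=0: 5079110400. Last nonzero: 10×19×P(19,7) = 48251548800. Total = 53330659200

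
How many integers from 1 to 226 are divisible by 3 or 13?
⌊226/3⌋ + ⌊226/13⌋ - ⌊226/39⌋ = 75 + 17 - 5 = 87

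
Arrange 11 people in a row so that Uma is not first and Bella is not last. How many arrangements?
By inclusion-exclusion: 11! - 2×(11-1)! + (11-2)! = 39916800 - 7257600 + 362880 = 33022080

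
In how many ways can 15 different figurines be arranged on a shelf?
15! = 1307674368000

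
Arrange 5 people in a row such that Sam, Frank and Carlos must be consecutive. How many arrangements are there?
Treat the 3 as one block: (5-3+1)! × 3! = 6 × 6 = 36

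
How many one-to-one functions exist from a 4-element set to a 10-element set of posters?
P(10,4) = 10!/(10-4)! = 5040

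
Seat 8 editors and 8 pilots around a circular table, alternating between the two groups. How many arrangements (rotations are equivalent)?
Fix one of the editors: (8-1)! ways for the remaining editors, × 8! ways for the pilots = 5040 × 40320 = 203212800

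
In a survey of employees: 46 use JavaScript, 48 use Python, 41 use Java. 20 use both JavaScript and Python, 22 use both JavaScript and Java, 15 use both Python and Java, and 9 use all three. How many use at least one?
|A∪B∪C| = 46+48+41-20-22-15+9 = 87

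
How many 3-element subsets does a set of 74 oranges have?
C(74,3) = 74!/(3!×71!) = 64824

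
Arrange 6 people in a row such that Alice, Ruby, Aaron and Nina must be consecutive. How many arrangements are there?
Treat the 4 as one block: (6-4+1)! × 4! = 6 × 24 = 144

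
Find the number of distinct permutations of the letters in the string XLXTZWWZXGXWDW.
14! / (4! × 2! × 1! × 1! × 1! × 1! × 4!) = 75675600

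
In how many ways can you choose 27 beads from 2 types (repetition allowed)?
C(27+2-1, 2-1) = C(28, 1) = 28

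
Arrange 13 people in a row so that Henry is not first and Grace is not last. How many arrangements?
By inclusion-exclusion: 13! - 2×(13-1)! + (13-2)! = 6227020800 - 958003200 + 39916800 = 5308934400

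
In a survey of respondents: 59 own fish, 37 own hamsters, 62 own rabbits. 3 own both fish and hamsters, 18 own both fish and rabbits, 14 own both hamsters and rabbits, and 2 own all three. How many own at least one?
|A∪B∪C| = 59+37+62-3-18-14+2 = 125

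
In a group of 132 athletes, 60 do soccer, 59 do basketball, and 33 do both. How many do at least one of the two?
|A∪B| = |A| + |B| - |A∩B| = 60 + 59 - 33 = 86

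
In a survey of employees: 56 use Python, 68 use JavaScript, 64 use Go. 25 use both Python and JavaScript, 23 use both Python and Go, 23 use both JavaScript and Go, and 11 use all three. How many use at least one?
|A∪B∪C| = 56+68+64-25-23-23+11 = 128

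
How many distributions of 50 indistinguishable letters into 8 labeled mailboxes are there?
C(50+8-1, 8-1) = C(57, 7) = 264385836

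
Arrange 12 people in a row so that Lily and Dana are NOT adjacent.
Total - adjacent = 12! - (12-1)!×2 = 479001600 - 79833600 = 399168000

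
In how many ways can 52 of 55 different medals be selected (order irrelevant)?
C(55,52) = 55!/(52!×3!) = 26235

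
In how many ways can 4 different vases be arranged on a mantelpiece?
4! = 24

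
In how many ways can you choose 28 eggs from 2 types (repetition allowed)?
C(28+2-1, 2-1) = C(29, 1) = 29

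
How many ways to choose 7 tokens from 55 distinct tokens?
C(55,7) = 55!/(7!×48!) = 202927725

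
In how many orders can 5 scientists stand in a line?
5! = 120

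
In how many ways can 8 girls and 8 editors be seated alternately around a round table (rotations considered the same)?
Fix one of the girls: (8-1)! ways for the remaining girls, × 8! ways for the editors = 5040 × 40320 = 203212800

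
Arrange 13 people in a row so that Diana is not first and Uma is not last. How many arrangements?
By inclusion-exclusion: 13! - 2×(13-1)! + (13-2)! = 6227020800 - 958003200 + 39916800 = 5308934400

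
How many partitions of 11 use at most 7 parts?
By conjugation, equals partitions of 11 into parts ≤ 7. Let r_j(i) = number of partitions of i into parts ≤ j, for i = 0..11. r_1(i) = 1 for all i; r_j(i) = r_{j-1}(i) + r_j(i-j). Rows j = 2..7: ≤2: 1 1 2 2 3 3 4 4 5 5 6 6; ≤3: 1 1 2 3 4 5 7 8 10 12 14 16; ≤4: 1 1 2 3 5 6 9 11 15 18 23 27; ≤5: 1 1 2 3 5 7 10 13 18 23 30 37; ≤6: 1 1 2 3 5 7 11 14 20 26 35 44; ≤7: 1 1 2 3 5 7 11 15 21 28 38 49. r_7(11) = 49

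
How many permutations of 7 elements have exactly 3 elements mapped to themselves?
Choose the 3 fixed points C(7,3) = 35, derange the rest: !4 = Σ_{j=0}^{4} (-1)^j·4!/j! = 24 - 24 + 12 - 4 + 1 = 9. Product = 35 × 9 = 315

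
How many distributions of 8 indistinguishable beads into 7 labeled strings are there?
C(8+7-1, 7-1) = C(14, 6) = 3003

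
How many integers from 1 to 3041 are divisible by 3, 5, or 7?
⌊3041/3⌋+⌊3041/5⌋+⌊3041/7⌋ - ⌊3041/15⌋-⌊3041/21⌋-⌊3041/35⌋ + ⌊3041/105⌋ = 1013+608+434 - 202-144-86 + 28 = 1651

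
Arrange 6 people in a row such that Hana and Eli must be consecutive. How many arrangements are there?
Treat the 2 as one block: (6-2+1)! × 2! = 120 × 2 = 240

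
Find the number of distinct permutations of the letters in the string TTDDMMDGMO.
10! / (1! × 3! × 1! × 2! × 3!) = 50400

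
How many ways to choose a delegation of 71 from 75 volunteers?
C(75,71) = 75!/(71!×4!) = 1215450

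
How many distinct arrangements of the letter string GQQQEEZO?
8! / (3! × 1! × 2! × 1! × 1!) = 3360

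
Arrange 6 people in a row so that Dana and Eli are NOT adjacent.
Total - adjacent = 6! - (6-1)!×2 = 720 - 240 = 480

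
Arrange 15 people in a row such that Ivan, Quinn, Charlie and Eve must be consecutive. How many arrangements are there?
Treat the 4 as one block: (15-4+1)! × 4! = 479001600 × 24 = 11496038400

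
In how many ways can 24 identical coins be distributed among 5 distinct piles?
C(24+5-1, 5-1) = C(28, 4) = 20475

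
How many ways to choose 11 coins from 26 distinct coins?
C(26,11) = 26!/(11!×15!) = 7726160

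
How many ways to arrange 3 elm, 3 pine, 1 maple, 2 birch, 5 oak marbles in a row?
14! / (3! × 3! × 1! × 2! × 5!) = 10090080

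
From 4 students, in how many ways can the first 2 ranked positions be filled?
P(4,2) = 4!/(4-2)! = 12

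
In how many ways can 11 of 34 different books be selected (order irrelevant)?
C(34,11) = 34!/(11!×23!) = 286097760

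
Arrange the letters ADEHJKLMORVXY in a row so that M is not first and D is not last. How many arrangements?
By inclusion-exclusion: 13! - 2×(13-1)! + (13-2)! = 6227020800 - 958003200 + 39916800 = 5308934400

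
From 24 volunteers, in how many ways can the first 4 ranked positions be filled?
P(24,4) = 24!/(24-4)! = 255024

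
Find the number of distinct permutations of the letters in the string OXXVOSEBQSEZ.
12! / (1! × 2! × 1! × 2! × 2! × 1! × 2! × 1!) = 29937600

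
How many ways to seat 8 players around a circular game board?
Circular: fix one position, arrange the rest. (8-1)! = 5040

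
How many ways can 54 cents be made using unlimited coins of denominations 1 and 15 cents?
Coefficient of x^54 in 1/(1-x^1) · 1/(1-x^15). Use j coins of 15 for j = 0..⌊54/15⌋ = 3, the rest in 1s: 3 + 1 = 4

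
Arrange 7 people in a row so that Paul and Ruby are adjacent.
Treat as block: (7-1)! × 2! = 720 × 2 = 1440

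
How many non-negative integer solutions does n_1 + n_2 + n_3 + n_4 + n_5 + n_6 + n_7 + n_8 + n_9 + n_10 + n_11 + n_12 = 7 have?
C(7+12-1, 12-1) = C(18, 11) = 31824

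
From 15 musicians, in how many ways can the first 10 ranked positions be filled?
P(15,10) = 15!/(15-10)! = 10897286400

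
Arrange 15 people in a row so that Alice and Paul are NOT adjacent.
Total - adjacent = 15! - (15-1)!×2 = 1307674368000 - 174356582400 = 1133317785600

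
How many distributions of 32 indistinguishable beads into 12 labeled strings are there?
C(32+12-1, 12-1) = C(43, 11) = 5752004349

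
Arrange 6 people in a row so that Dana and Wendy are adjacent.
Treat as block: (6-1)! × 2! = 120 × 2 = 240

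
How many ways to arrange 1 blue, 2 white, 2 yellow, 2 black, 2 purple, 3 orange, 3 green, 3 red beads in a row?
18! / (1! × 2! × 2! × 2! × 2! × 3! × 3! × 3!) = 1852538688000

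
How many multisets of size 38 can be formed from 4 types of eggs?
C(38+4-1, 4-1) = C(41, 3) = 10660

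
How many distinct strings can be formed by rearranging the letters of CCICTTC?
7! / (1! × 4! × 2!) = 105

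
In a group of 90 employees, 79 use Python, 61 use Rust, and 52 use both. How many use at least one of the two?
|A∪B| = |A| + |B| - |A∩B| = 79 + 61 - 52 = 88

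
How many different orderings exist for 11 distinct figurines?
11! = 39916800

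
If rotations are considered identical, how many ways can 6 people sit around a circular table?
Circular: fix one position, arrange the rest. (6-1)! = 120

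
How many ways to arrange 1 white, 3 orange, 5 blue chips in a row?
9! / (1! × 3! × 5!) = 504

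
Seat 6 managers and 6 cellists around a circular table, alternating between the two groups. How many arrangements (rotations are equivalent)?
Fix one of the managers: (6-1)! ways for the remaining managers, × 6! ways for the cellists = 120 × 720 = 86400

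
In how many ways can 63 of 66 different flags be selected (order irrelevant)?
C(66,63) = 66!/(63!×3!) = 45760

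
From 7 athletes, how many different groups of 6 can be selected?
C(7,6) = 7!/(6!×1!) = 7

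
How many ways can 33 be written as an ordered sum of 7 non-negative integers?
C(33+7-1, 7-1) = C(39, 6) = 3262623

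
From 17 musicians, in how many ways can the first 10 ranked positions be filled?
P(17,10) = 17!/(17-10)! = 70572902400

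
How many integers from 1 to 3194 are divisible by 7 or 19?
⌊3194/7⌋ + ⌊3194/19⌋ - ⌊3194/133⌋ = 456 + 168 - 24 = 600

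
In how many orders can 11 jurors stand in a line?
11! = 39916800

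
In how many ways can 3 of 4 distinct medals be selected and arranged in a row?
P(4,3) = 4!/(4-3)! = 24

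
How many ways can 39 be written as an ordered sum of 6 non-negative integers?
C(39+6-1, 6-1) = C(44, 5) = 1086008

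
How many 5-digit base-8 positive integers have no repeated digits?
First digit: 7 choices (nonzero). Then descending: 7 × 7 × 6 × 5 × 4 = 5880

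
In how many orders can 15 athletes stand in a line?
15! = 1307674368000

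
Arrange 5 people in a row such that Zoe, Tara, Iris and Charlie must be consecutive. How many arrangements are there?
Treat the 4 as one block: (5-4+1)! × 4! = 2 × 24 = 48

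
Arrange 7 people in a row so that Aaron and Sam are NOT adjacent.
Total - adjacent = 7! - (7-1)!×2 = 5040 - 1440 = 3600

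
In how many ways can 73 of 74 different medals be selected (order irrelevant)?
C(74,73) = 74!/(73!×1!) = 74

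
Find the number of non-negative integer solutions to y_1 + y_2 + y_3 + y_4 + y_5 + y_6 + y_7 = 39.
C(39+7-1, 7-1) = C(45, 6) = 8145060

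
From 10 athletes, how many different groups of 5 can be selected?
C(10,5) = 10!/(5!×5!) = 252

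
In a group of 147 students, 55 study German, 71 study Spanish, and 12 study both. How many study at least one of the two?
|A∪B| = |A| + |B| - |A∩B| = 55 + 71 - 12 = 114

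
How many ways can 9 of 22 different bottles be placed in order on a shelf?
P(22,9) = 22!/(22-9)! = 180503769600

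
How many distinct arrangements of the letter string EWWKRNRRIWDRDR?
14! / (1! × 5! × 1! × 2! × 3! × 1! × 1!) = 60540480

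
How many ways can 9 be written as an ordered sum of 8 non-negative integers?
C(9+8-1, 8-1) = C(16, 7) = 11440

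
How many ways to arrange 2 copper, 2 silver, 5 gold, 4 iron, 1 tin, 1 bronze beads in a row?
15! / (2! × 2! × 5! × 4! × 1! × 1!) = 113513400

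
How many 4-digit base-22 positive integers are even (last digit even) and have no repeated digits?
Last∈{0,2,4,6,8,10,12,14,16,18,20}. Last=0: 7980. Last nonzero: 10×20×P(20,2) = 76000. Total = 83980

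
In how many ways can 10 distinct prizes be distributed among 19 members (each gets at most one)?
P(19,10) = 19!/(19-10)! = 335221286400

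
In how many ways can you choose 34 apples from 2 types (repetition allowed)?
C(34+2-1, 2-1) = C(35, 1) = 35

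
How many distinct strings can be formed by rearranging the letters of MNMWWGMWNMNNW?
13! / (4! × 4! × 4! × 1!) = 450450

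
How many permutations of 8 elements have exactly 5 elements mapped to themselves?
Choose the 5 fixed points C(8,5) = 56, derange the rest: !3 = Σ_{j=0}^{3} (-1)^j·3!/j! = 6 - 6 + 3 - 1 = 2. Product = 56 × 2 = 112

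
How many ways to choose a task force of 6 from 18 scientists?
C(18,6) = 18!/(6!×12!) = 18564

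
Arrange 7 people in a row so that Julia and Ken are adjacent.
Treat as block: (7-1)! × 2! = 720 × 2 = 1440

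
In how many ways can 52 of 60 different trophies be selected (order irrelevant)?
C(60,52) = 60!/(52!×8!) = 2558620845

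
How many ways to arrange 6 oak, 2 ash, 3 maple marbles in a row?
11! / (6! × 2! × 3!) = 4620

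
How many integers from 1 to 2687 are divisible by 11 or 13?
⌊2687/11⌋ + ⌊2687/13⌋ - ⌊2687/143⌋ = 244 + 206 - 18 = 432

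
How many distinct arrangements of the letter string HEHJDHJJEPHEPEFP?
16! / (4! × 3! × 1! × 1! × 4! × 3!) = 1009008000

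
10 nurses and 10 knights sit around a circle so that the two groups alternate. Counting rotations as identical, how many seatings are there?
Fix one of the nurses: (10-1)! ways for the remaining nurses, × 10! ways for the knights = 362880 × 3628800 = 1316818944000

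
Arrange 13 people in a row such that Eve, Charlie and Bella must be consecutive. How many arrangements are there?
Treat the 3 as one block: (13-3+1)! × 3! = 39916800 × 6 = 239500800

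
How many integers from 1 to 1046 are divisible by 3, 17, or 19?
⌊1046/3⌋+⌊1046/17⌋+⌊1046/19⌋ - ⌊1046/51⌋-⌊1046/57⌋-⌊1046/323⌋ + ⌊1046/969⌋ = 348+61+55 - 20-18-3 + 1 = 424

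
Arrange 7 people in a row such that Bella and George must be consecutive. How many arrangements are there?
Treat the 2 as one block: (7-2+1)! × 2! = 720 × 2 = 1440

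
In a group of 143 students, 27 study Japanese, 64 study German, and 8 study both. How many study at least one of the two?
|A∪B| = |A| + |B| - |A∩B| = 27 + 64 - 8 = 83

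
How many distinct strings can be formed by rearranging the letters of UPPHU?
5! / (2! × 1! × 2!) = 30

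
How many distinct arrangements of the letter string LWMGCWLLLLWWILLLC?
17! / (1! × 1! × 1! × 4! × 8! × 2!) = 183783600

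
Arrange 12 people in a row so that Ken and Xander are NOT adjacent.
Total - adjacent = 12! - (12-1)!×2 = 479001600 - 79833600 = 399168000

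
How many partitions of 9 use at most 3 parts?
By conjugation, equals partitions of 9 into parts ≤ 3. Let r_j(i) = number of partitions of i into parts ≤ j, for i = 0..9. r_1(i) = 1 for all i; r_j(i) = r_{j-1}(i) + r_j(i-j). Rows j = 2..3: ≤2: 1 1 2 2 3 3 4 4 5 5; ≤3: 1 1 2 3 4 5 7 8 10 12. r_3(9) = 12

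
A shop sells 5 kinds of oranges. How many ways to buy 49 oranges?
C(49+5-1, 5-1) = C(53, 4) = 292825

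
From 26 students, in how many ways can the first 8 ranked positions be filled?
P(26,8) = 26!/(26-8)! = 62990928000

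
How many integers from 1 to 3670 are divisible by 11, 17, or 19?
⌊3670/11⌋+⌊3670/17⌋+⌊3670/19⌋ - ⌊3670/187⌋-⌊3670/209⌋-⌊3670/323⌋ + ⌊3670/3553⌋ = 333+215+193 - 19-17-11 + 1 = 695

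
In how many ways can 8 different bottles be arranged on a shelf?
8! = 40320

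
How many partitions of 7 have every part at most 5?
Let r_j(i) = number of partitions of i into parts ≤ j, for i = 0..7. r_1(i) = 1 for all i; r_j(i) = r_{j-1}(i) + r_j(i-j). Rows j = 2..5: ≤2: 1 1 2 2 3 3 4 4; ≤3: 1 1 2 3 4 5 7 8; ≤4: 1 1 2 3 5 6 9 11; ≤5: 1 1 2 3 5 7 10 13. r_5(7) = 13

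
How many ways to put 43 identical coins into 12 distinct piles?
C(43+12-1, 12-1) = C(54, 11) = 95722852680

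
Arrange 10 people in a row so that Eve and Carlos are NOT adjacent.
Total - adjacent = 10! - (10-1)!×2 = 3628800 - 725760 = 2903040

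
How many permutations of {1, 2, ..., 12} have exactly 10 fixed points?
Choose the 10 fixed points C(12,10) = 66, derange the rest: !2 = Σ_{j=0}^{2} (-1)^j·2!/j! = 2 - 2 + 1 = 1. Product = 66 × 1 = 66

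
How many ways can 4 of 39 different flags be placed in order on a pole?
P(39,4) = 39!/(39-4)! = 1974024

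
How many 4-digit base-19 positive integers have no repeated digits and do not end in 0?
Last digit: 18 nonzero choices. First digit: 17 (nonzero, ≠last). Middle 2: P(17,2) = 272. Total = 83232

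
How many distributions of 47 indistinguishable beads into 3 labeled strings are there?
C(47+3-1, 3-1) = C(49, 2) = 1176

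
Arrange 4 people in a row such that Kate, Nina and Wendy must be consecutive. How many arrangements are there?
Treat the 3 as one block: (4-3+1)! × 3! = 2 × 6 = 12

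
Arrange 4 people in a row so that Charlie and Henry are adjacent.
Treat as block: (4-1)! × 2! = 6 × 2 = 12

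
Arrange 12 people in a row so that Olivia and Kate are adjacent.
Treat as block: (12-1)! × 2! = 39916800 × 2 = 79833600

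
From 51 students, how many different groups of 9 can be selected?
C(51,9) = 51!/(9!×42!) = 3042312350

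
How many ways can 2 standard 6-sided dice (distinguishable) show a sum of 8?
Coefficient of x^8 in (x + x² + ... + x^6)^2. By inclusion-exclusion on dice exceeding 6: Σ_j (-1)^j C(2,j)·C(8-1-6j, 1) = C(2,0)·C(7,1) - C(2,1)·C(1,1) = 1·7 - 2·1 = 5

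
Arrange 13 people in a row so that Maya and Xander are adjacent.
Treat as block: (13-1)! × 2! = 479001600 × 2 = 958003200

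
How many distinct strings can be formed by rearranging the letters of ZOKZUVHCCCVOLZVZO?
17! / (1! × 1! × 1! × 3! × 1! × 4! × 3! × 3!) = 68612544000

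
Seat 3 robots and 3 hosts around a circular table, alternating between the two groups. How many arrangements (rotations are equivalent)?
Fix one of the robots: (3-1)! ways for the remaining robots, × 3! ways for the hosts = 2 × 6 = 12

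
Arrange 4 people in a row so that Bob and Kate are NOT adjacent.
Total - adjacent = 4! - (4-1)!×2 = 24 - 12 = 12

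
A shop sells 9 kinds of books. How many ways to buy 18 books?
C(18+9-1, 9-1) = C(26, 8) = 1562275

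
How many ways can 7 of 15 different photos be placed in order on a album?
P(15,7) = 15!/(15-7)! = 32432400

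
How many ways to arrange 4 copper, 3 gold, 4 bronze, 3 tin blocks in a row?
14! / (4! × 3! × 4! × 3!) = 4204200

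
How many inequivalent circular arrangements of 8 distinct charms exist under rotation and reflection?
(8-1)!/2 = 5040/2 = 2520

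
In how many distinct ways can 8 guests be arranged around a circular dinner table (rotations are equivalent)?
Circular: fix one position, arrange the rest. (8-1)! = 5040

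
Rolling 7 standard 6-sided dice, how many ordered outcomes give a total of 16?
Coefficient of x^16 in (x + x² + ... + x^6)^7. By inclusion-exclusion on dice exceeding 6: Σ_j (-1)^j C(7,j)·C(16-1-6j, 6) = C(7,0)·C(15,6) - C(7,1)·C(9,6) = 1·5005 - 7·84 = 4417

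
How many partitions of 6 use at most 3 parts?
By conjugation, equals partitions of 6 into parts ≤ 3. Let r_j(i) = number of partitions of i into parts ≤ j, for i = 0..6. r_1(i) = 1 for all i; r_j(i) = r_{j-1}(i) + r_j(i-j). Rows j = 2..3: ≤2: 1 1 2 2 3 3 4; ≤3: 1 1 2 3 4 5 7. r_3(6) = 7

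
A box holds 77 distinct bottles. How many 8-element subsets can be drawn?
C(77,8) = 77!/(8!×69!) = 21042072975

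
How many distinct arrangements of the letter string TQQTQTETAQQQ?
12! / (1! × 1! × 4! × 6!) = 27720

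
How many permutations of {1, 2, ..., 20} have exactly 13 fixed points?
Choose the 13 fixed points C(20,13) = 77520, derange the rest: !7 = Σ_{j=0}^{7} (-1)^j·7!/j! = 5040 - 5040 + 2520 - 840 + 210 - 42 + 7 - 1 = 1854. Product = 77520 × 1854 = 143722080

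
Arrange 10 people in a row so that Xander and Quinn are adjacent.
Treat as block: (10-1)! × 2! = 362880 × 2 = 725760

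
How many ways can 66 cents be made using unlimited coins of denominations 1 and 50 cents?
Coefficient of x^66 in 1/(1-x^1) · 1/(1-x^50). Use j coins of 50 for j = 0..⌊66/50⌋ = 1, the rest in 1s: 1 + 1 = 2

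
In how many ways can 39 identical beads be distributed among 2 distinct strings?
C(39+2-1, 2-1) = C(40, 1) = 40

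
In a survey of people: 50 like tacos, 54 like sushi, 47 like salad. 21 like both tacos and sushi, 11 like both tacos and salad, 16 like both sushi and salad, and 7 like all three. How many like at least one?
|A∪B∪C| = 50+54+47-21-11-16+7 = 110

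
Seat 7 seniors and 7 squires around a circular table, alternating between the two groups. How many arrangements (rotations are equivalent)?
Fix one of the seniors: (7-1)! ways for the remaining seniors, × 7! ways for the squires = 720 × 5040 = 3628800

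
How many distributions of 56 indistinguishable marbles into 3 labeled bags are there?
C(56+3-1, 3-1) = C(58, 2) = 1653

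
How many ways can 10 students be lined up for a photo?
10! = 3628800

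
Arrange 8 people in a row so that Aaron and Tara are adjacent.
Treat as block: (8-1)! × 2! = 5040 × 2 = 10080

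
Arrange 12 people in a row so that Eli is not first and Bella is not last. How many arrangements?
By inclusion-exclusion: 12! - 2×(12-1)! + (12-2)! = 479001600 - 79833600 + 3628800 = 402796800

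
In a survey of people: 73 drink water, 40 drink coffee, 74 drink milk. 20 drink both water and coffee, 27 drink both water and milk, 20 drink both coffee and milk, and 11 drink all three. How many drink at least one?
|A∪B∪C| = 73+40+74-20-27-20+11 = 131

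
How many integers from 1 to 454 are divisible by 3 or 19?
⌊454/3⌋ + ⌊454/19⌋ - ⌊454/57⌋ = 151 + 23 - 7 = 167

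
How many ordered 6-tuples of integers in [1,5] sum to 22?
Coefficient of x^22 in (x + x² + ... + x^5)^6. By inclusion-exclusion on dice exceeding 5: Σ_j (-1)^j C(6,j)·C(22-1-5j, 5) = C(6,0)·C(21,5) - C(6,1)·C(16,5) + C(6,2)·C(11,5) - C(6,3)·C(6,5) = 1·20349 - 6·4368 + 15·462 - 20·6 = 951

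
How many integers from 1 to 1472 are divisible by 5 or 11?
⌊1472/5⌋ + ⌊1472/11⌋ - ⌊1472/55⌋ = 294 + 133 - 26 = 401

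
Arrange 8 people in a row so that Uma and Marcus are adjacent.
Treat as block: (8-1)! × 2! = 5040 × 2 = 10080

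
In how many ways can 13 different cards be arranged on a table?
13! = 6227020800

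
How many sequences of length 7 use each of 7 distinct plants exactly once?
7! = 5040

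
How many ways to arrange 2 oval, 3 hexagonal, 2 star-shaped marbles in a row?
7! / (2! × 3! × 2!) = 210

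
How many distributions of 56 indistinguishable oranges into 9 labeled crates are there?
C(56+9-1, 9-1) = C(64, 8) = 4426165368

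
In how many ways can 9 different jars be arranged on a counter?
9! = 362880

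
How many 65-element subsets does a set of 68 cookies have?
C(68,65) = 68!/(65!×3!) = 50116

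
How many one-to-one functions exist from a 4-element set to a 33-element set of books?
P(33,4) = 33!/(33-4)! = 982080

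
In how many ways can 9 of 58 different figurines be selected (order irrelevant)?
C(58,9) = 58!/(9!×49!) = 10648873950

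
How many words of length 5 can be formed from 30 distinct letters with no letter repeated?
P(30,5) = 30!/(30-5)! = 17100720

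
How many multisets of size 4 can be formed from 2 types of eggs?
C(4+2-1, 2-1) = C(5, 1) = 5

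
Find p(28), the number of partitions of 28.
Pentagonal recurrence p(n) = p(n-1) + p(n-2) - p(n-5) - p(n-7) + p(n-12) + p(n-15) - ... gives p(0..27) = 1, 1, 2, 3, 5, 7, 11, 15, 22, 30, 42, 56, 77, 101, 135, 176, 231, 297, 385, 490, 627, 792, 1002, 1255, 1575, 1958, 2436, 3010. p(28) = p(27) + p(26) - p(23) - p(21) + p(16) + p(13) - p(6) - p(2) = 3010 + 2436 - 1255 - 792 + 231 + 101 - 11 - 2 = 3718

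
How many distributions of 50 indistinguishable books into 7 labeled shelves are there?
C(50+7-1, 7-1) = C(56, 6) = 32468436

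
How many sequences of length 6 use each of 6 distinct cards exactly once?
6! = 720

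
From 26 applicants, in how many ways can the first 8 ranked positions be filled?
P(26,8) = 26!/(26-8)! = 62990928000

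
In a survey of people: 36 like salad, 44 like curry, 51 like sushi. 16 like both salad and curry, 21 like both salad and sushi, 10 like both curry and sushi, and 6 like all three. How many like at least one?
|A∪B∪C| = 36+44+51-16-21-10+6 = 90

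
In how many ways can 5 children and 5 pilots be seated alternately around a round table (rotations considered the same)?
Fix one of the children: (5-1)! ways for the remaining children, × 5! ways for the pilots = 24 × 120 = 2880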